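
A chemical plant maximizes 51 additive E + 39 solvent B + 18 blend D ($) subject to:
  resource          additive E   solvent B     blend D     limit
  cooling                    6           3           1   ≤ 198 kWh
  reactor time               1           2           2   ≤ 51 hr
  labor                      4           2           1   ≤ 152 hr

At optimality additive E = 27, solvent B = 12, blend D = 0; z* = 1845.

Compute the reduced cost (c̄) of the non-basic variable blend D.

-7

At the optimum: cooling uses 198 of 198 (binding); reactor time uses 51 of 51 (binding); labor uses 132 of 152 (slack = 20).
Slack constraints have shadow price 0 (complementary slackness).
The binding rows give the dual system: 6·y_cooling + 1·y_reactor time = 51 and 3·y_cooling + 2·y_reactor time = 39.
This yields shadow prices y_cooling = 7, y_reactor time = 9.
Reduced cost of blend D: c₃ − yᵀa₃ = 18 − (7·1 + 9·2) = 18 − 25 = -7.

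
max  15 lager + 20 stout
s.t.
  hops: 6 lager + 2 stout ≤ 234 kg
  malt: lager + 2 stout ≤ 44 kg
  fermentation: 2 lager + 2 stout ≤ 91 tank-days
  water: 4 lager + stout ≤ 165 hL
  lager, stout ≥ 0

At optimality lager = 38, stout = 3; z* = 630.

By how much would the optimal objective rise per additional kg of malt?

9

At the optimum: hops uses 234 of 234 (binding); malt uses 44 of 44 (binding); fermentation uses 82 of 91 (slack = 9); water uses 155 of 165 (slack = 10).
Slack constraints have shadow price 0 (complementary slackness).
Dual feasibility on the basic columns requires 6·y_hops + 1·y_malt = 15, 2·y_hops + 2·y_malt = 20.
→ y_hops = 1 and y_malt = 9.
Shadow price of malt = 9.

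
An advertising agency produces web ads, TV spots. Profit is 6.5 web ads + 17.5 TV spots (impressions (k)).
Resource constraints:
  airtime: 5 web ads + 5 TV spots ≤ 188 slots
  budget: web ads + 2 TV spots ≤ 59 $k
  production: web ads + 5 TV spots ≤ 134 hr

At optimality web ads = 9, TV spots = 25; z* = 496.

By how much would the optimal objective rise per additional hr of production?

Binding: budget and production. Non-binding: airtime (18 unused).
By complementary slackness, y = 0 for the non-binding constraint.
From A_Bᵀ y = c: 1·y_budget + 1·y_production = 6.5; 2·y_budget + 5·y_production = 17.5.
This yields shadow prices y_budget = 5, y_production = 1.5.
Shadow price of production = 1.5.

1.5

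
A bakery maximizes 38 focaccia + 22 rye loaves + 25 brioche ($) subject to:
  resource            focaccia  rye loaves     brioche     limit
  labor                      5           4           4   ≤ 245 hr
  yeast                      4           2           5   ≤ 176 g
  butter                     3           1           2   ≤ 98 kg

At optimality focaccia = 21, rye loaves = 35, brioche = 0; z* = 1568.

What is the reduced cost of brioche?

Binding: labor and butter. Non-binding: yeast (22 unused).
Slack constraints have shadow price 0 (complementary slackness).
The binding rows give the dual system: 5·y_labor + 3·y_butter = 38 and 4·y_labor + 1·y_butter = 22.
This yields shadow prices y_labor = 4, y_butter = 6.
Reduced cost of brioche: c₃ − yᵀa₃ = 25 − (4·4 + 6·2) = 25 − 28 = -3.

-3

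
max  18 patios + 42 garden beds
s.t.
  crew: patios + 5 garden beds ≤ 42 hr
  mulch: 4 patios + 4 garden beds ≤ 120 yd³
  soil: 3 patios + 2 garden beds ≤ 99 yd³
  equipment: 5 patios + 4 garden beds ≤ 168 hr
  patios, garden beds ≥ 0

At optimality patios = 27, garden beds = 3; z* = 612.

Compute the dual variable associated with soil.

Check each constraint at x*: crew 42/42 (tight); mulch 120/120 (tight); soil 87/99 (slack 12); equipment 147/168 (slack 21).
Slack constraints have shadow price 0 (complementary slackness).
From A_Bᵀ y = c: 1·y_crew + 4·y_mulch = 18; 5·y_crew + 4·y_mulch = 42.
This yields shadow prices y_crew = 6, y_mulch = 3.
Shadow price of soil = 0.

0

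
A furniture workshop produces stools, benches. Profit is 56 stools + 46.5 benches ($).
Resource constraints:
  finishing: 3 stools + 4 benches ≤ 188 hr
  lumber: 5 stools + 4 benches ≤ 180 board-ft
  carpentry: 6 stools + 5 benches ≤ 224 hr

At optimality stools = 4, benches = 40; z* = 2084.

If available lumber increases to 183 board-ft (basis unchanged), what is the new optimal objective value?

2087

Check each constraint at x*: finishing 172/188 (slack 16); lumber 180/180 (tight); carpentry 224/224 (tight).
By complementary slackness, y = 0 for the non-binding constraint.
Dual feasibility on the basic columns requires 5·y_lumber + 6·y_carpentry = 56, 4·y_lumber + 5·y_carpentry = 46.5.
This yields shadow prices y_lumber = 1, y_carpentry = 8.5.
Δz = y_lumber·Δb = 1 × (3) = 3, so new z* = 2084 + 3 = 2087.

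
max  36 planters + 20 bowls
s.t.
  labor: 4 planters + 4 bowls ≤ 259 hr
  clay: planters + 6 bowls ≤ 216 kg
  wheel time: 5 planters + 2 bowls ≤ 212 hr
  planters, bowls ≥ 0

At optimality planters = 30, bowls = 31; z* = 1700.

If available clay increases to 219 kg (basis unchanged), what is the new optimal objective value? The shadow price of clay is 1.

Δb = 3, so new z* = 1700 + (1)·(3) = 1700 + 3 = 1703.

1703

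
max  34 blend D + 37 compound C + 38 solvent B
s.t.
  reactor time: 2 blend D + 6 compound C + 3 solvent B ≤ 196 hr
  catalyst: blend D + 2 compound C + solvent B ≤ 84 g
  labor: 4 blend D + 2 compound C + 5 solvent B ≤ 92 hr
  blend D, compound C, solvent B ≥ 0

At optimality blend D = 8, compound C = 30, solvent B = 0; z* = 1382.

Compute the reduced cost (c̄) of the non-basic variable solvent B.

-6.5

Binding: reactor time and labor. Non-binding: catalyst (16 unused).
By complementary slackness, y = 0 for the non-binding constraint.
The binding rows give the dual system: 2·y_reactor time + 4·y_labor = 34 and 6·y_reactor time + 2·y_labor = 37.
→ y_reactor time = 4 and y_labor = 6.5.
Reduced cost of solvent B: c₃ − yᵀa₃ = 38 − (4·3 + 6.5·5) = 38 − 44.5 = -6.5.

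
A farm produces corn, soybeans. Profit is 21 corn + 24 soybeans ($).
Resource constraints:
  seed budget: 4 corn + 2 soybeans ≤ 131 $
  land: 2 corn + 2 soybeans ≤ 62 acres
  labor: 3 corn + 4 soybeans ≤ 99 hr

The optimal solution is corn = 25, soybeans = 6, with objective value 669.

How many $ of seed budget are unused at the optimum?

19

seed budget used = 4·25 + 2·6 = 112; slack = 131 − 112 = 19.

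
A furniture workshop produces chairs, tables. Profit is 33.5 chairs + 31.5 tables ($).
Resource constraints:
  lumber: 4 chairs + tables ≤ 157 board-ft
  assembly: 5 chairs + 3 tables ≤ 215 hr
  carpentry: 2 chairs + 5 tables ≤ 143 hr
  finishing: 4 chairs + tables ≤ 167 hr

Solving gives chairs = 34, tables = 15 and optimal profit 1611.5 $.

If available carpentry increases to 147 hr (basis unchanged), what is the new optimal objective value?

1623.5

Check each constraint at x*: lumber 151/157 (slack 6); assembly 215/215 (tight); carpentry 143/143 (tight); finishing 151/167 (slack 16).
Since lumber, finishing are not tight, their duals are 0.
The binding rows give the dual system: 5·y_assembly + 2·y_carpentry = 33.5 and 3·y_assembly + 5·y_carpentry = 31.5.
This yields shadow prices y_assembly = 5.5, y_carpentry = 3.
Δz = y_carpentry·Δb = 3 × (4) = 12, so new z* = 1611.5 + 12 = 1623.5.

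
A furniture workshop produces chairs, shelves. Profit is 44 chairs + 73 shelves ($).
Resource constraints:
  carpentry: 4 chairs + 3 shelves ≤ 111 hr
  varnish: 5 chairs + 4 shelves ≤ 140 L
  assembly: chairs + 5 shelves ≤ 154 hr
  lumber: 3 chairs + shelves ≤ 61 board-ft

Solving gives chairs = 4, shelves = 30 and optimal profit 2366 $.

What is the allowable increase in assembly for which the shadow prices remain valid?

Binding constraints: varnish, assembly. The basis is B = [[5,4],[1,5]] with det 21.
Per unit increase in assembly, x* moves by d = (-0.1905, 0.2381).
The basis stays optimal until chairs reaches 0; allowable increase = 21 hr.

21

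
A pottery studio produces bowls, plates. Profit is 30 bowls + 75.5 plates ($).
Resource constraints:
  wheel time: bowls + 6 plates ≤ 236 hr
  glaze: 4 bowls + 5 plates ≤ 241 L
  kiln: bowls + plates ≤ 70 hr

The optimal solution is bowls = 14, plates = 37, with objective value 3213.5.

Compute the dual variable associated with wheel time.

Check each constraint at x*: wheel time 236/236 (tight); glaze 241/241 (tight); kiln 51/70 (slack 19).
By complementary slackness, y = 0 for the non-binding constraint.
The binding rows give the dual system: 1·y_wheel time + 4·y_glaze = 30 and 6·y_wheel time + 5·y_glaze = 75.5.
→ y_wheel time = 8 and y_glaze = 5.5.
Shadow price of wheel time = 8.

8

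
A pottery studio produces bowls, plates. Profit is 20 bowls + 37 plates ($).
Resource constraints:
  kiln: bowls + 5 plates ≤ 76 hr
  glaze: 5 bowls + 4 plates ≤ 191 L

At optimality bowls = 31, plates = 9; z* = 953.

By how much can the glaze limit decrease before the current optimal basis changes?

Binding constraints: kiln, glaze. The basis is B = [[1,5],[5,4]] with det -21.
Per unit decrease in glaze, x* moves by d = (-0.2381, 0.0476).
The basis stays optimal until bowls reaches 0; allowable decrease = 130.2 L.

130.2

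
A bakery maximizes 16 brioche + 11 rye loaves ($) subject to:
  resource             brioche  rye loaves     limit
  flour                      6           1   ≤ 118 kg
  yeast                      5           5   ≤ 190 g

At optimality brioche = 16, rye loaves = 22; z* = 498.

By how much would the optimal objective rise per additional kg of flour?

1

At the optimum: flour uses 118 of 118 (binding); yeast uses 190 of 190 (binding).
Dual feasibility on the basic columns requires 6·y_flour + 5·y_yeast = 16, 1·y_flour + 5·y_yeast = 11.
This yields shadow prices y_flour = 1, y_yeast = 2.
Shadow price of flour = 1.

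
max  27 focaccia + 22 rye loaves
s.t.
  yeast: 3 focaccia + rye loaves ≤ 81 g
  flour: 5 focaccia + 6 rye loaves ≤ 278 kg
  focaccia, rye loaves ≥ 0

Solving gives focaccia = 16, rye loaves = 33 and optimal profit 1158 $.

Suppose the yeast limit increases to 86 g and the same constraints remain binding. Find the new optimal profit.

Both yeast and flour are binding at x*.
From A_Bᵀ y = c: 3·y_yeast + 5·y_flour = 27; 1·y_yeast + 6·y_flour = 22.
This yields shadow prices y_yeast = 4, y_flour = 3.
Δz = y_yeast·Δb = 4 × (5) = 20, so new z* = 1158 + 20 = 1178.

1178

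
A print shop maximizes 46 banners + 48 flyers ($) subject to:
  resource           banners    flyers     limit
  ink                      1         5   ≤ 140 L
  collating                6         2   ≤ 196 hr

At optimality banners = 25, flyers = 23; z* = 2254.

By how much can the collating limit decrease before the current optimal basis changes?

Binding constraints: ink, collating. The basis is B = [[1,5],[6,2]] with det -28.
Per unit decrease in collating, x* moves by d = (-0.1786, 0.0357).
The basis stays optimal until banners reaches 0; allowable decrease = 140 hr.

140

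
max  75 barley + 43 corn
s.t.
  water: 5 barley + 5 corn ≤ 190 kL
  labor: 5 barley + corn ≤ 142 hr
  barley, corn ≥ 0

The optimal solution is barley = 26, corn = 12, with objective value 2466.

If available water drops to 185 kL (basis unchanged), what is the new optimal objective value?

At the optimum: water uses 190 of 190 (binding); labor uses 142 of 142 (binding).
Dual feasibility on the basic columns requires 5·y_water + 5·y_labor = 75, 5·y_water + 1·y_labor = 43.
→ y_water = 7 and y_labor = 8.
Δz = y_water·Δb = 7 × (-5) = -35, so new z* = 2466 − 35 = 2431.

2431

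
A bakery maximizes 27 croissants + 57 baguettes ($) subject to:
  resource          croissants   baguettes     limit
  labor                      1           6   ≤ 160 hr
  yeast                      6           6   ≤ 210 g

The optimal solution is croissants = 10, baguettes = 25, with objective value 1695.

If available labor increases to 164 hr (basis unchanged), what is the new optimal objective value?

1719

Both labor and yeast are binding at x*.
Dual feasibility on the basic columns requires 1·y_labor + 6·y_yeast = 27, 6·y_labor + 6·y_yeast = 57.
→ y_labor = 6 and y_yeast = 3.5.
Δz = y_labor·Δb = 6 × (4) = 24, so new z* = 1695 + 24 = 1719.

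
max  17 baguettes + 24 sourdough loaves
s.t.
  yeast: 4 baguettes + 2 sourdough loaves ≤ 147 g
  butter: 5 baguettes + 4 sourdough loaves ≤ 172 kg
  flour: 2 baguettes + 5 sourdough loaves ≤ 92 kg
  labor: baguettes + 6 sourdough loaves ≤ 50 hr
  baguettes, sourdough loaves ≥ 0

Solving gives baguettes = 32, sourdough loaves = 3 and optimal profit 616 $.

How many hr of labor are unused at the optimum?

0

labor used = 1·32 + 6·3 = 50; slack = 50 − 50 = 0.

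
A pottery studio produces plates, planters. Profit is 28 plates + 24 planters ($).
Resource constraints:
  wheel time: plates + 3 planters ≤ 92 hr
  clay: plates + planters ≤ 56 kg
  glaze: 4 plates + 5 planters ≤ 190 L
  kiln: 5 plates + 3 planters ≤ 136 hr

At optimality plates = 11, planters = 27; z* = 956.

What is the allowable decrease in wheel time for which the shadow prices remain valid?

Binding constraints: wheel time, kiln. The basis is B = [[1,3],[5,3]] with det -12.
Per unit decrease in wheel time, x* moves by d = (0.25, -0.4167).
The basis stays optimal until planters reaches 0; allowable decrease = 64.8 hr.

64.8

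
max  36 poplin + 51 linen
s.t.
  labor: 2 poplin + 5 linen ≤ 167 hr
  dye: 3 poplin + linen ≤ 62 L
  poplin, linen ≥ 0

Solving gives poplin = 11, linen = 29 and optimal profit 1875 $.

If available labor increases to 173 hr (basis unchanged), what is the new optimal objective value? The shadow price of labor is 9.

1929

Δb = 6, so new z* = 1875 + (9)·(6) = 1875 + 54 = 1929.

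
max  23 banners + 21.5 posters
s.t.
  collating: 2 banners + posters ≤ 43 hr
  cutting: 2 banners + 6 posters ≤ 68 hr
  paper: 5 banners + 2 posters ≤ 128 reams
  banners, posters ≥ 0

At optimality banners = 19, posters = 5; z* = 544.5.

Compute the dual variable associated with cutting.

At the optimum: collating uses 43 of 43 (binding); cutting uses 68 of 68 (binding); paper uses 105 of 128 (slack = 23).
Since paper is not tight, its dual is 0.
Dual feasibility on the basic columns requires 2·y_collating + 2·y_cutting = 23, 1·y_collating + 6·y_cutting = 21.5.
Solving: y_collating = 9.5, y_cutting = 2.
Shadow price of cutting = 2.

2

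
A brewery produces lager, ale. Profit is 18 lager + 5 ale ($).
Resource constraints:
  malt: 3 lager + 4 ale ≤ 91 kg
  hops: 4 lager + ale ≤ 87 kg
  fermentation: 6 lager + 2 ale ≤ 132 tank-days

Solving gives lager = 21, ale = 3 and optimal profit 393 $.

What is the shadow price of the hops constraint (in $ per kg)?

3

Binding: hops and fermentation. Non-binding: malt (16 unused).
Since malt is not tight, its dual is 0.
From A_Bᵀ y = c: 4·y_hops + 6·y_fermentation = 18; 1·y_hops + 2·y_fermentation = 5.
This yields shadow prices y_hops = 3, y_fermentation = 1.
Shadow price of hops = 3.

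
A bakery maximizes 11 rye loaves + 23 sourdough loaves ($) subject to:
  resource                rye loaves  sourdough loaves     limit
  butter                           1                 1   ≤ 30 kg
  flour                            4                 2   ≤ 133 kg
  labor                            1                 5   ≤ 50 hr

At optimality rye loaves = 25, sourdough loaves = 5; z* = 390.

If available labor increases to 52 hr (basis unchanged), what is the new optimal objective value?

396

Binding: butter and labor. Non-binding: flour (23 unused).
Slack constraints have shadow price 0 (complementary slackness).
Dual feasibility on the basic columns requires 1·y_butter + 1·y_labor = 11, 1·y_butter + 5·y_labor = 23.
→ y_butter = 8 and y_labor = 3.
Δz = y_labor·Δb = 3 × (2) = 6, so new z* = 390 + 6 = 396.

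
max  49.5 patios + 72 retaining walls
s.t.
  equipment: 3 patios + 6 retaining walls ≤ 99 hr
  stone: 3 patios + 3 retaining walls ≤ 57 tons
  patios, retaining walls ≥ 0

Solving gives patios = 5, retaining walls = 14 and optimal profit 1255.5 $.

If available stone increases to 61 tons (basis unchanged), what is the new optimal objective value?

At the optimum: equipment uses 99 of 99 (binding); stone uses 57 of 57 (binding).
From A_Bᵀ y = c: 3·y_equipment + 3·y_stone = 49.5; 6·y_equipment + 3·y_stone = 72.
→ y_equipment = 7.5 and y_stone = 9.
Δz = y_stone·Δb = 9 × (4) = 36, so new z* = 1255.5 + 36 = 1291.5.

1291.5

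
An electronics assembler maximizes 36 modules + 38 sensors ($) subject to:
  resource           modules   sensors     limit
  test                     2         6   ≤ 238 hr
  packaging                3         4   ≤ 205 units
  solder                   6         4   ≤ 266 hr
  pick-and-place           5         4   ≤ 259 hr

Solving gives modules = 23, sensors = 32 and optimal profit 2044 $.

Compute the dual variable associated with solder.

Binding: test and solder. Non-binding: packaging (8 unused), pick-and-place (16 unused).
Slack constraints have shadow price 0 (complementary slackness).
Dual feasibility on the basic columns requires 2·y_test + 6·y_solder = 36, 6·y_test + 4·y_solder = 38.
This yields shadow prices y_test = 3, y_solder = 5.
Shadow price of solder = 5.

5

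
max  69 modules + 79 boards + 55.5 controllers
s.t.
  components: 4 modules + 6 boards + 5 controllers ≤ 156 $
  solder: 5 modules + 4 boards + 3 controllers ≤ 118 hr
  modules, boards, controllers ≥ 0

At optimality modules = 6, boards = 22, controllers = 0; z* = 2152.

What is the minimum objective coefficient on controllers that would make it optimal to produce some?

At the optimum: components uses 156 of 156 (binding); solder uses 118 of 118 (binding).
From A_Bᵀ y = c: 4·y_components + 5·y_solder = 69; 6·y_components + 4·y_solder = 79.
This yields shadow prices y_components = 8.5, y_solder = 7.
controllers enters the basis when its profit ≥ yᵀa₃ = 8.5·5 + 7·3 = 63.5.

63.5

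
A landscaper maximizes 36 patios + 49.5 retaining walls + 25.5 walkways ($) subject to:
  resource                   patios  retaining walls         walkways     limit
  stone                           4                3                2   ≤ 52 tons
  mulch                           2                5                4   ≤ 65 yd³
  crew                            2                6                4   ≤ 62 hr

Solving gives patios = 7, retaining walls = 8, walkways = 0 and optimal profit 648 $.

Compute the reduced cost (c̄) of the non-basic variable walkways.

Check each constraint at x*: stone 52/52 (tight); mulch 54/65 (slack 11); crew 62/62 (tight).
Slack constraints have shadow price 0 (complementary slackness).
The binding rows give the dual system: 4·y_stone + 2·y_crew = 36 and 3·y_stone + 6·y_crew = 49.5.
→ y_stone = 6.5 and y_crew = 5.
Reduced cost of walkways: c₃ − yᵀa₃ = 25.5 − (6.5·2 + 5·4) = 25.5 − 33 = -7.5.

-7.5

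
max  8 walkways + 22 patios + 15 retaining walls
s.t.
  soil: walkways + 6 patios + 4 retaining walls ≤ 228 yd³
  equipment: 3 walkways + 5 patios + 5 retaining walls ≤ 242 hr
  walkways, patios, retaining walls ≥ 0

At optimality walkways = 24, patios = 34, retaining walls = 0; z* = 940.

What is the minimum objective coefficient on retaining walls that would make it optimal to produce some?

Both soil and equipment are binding at x*.
Dual feasibility on the basic columns requires 1·y_soil + 3·y_equipment = 8, 6·y_soil + 5·y_equipment = 22.
Solving: y_soil = 2, y_equipment = 2.
retaining walls enters the basis when its profit ≥ yᵀa₃ = 2·4 + 2·5 = 18.

18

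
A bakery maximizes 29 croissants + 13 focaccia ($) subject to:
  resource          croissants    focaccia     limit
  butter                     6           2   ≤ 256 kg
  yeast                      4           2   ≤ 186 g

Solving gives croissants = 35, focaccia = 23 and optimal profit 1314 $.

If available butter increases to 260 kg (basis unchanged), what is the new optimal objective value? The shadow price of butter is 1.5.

1320

Δb = 4, so new z* = 1314 + (1.5)·(4) = 1314 + 6 = 1320.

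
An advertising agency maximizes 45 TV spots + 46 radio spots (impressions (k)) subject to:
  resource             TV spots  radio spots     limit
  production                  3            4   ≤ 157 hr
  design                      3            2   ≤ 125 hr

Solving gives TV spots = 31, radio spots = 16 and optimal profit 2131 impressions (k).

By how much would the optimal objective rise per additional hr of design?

Check each constraint at x*: production 157/157 (tight); design 125/125 (tight).
The binding rows give the dual system: 3·y_production + 3·y_design = 45 and 4·y_production + 2·y_design = 46.
Solving: y_production = 8, y_design = 7.
Shadow price of design = 7.

7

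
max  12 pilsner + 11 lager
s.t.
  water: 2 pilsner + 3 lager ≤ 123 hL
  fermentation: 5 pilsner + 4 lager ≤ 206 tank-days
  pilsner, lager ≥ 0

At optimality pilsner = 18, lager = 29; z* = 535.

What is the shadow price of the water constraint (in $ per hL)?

1

At the optimum: water uses 123 of 123 (binding); fermentation uses 206 of 206 (binding).
From A_Bᵀ y = c: 2·y_water + 5·y_fermentation = 12; 3·y_water + 4·y_fermentation = 11.
Solving: y_water = 1, y_fermentation = 2.
Shadow price of water = 1.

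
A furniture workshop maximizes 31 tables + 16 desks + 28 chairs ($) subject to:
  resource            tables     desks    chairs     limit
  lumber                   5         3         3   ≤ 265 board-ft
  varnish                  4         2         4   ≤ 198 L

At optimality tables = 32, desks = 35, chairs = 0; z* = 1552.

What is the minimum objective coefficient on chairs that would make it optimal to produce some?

29

Both lumber and varnish are binding at x*.
The binding rows give the dual system: 5·y_lumber + 4·y_varnish = 31 and 3·y_lumber + 2·y_varnish = 16.
→ y_lumber = 1 and y_varnish = 6.5.
chairs enters the basis when its profit ≥ yᵀa₃ = 1·3 + 6.5·4 = 29.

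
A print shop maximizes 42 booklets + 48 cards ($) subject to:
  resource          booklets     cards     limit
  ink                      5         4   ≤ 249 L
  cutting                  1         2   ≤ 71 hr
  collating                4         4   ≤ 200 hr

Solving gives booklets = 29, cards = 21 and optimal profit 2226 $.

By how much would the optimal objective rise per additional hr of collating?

Check each constraint at x*: ink 229/249 (slack 20); cutting 71/71 (tight); collating 200/200 (tight).
Since ink is not tight, its dual is 0.
The binding rows give the dual system: 1·y_cutting + 4·y_collating = 42 and 2·y_cutting + 4·y_collating = 48.
Solving: y_cutting = 6, y_collating = 9.
Shadow price of collating = 9.

9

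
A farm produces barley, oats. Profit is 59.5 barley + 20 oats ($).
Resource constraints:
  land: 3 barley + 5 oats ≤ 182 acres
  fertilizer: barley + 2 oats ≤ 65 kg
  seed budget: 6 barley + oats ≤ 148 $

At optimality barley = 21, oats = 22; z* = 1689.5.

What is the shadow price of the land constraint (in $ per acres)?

0

Check each constraint at x*: land 173/182 (slack 9); fertilizer 65/65 (tight); seed budget 148/148 (tight).
Since land is not tight, its dual is 0.
The binding rows give the dual system: 1·y_fertilizer + 6·y_seed budget = 59.5 and 2·y_fertilizer + 1·y_seed budget = 20.
This yields shadow prices y_fertilizer = 5.5, y_seed budget = 9.
Shadow price of land = 0.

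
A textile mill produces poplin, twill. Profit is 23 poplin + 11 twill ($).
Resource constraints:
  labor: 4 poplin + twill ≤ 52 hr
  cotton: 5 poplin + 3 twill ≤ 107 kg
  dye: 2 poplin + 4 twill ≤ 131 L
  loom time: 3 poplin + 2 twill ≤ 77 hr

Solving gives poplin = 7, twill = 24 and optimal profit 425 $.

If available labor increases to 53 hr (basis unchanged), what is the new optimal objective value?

427

At the optimum: labor uses 52 of 52 (binding); cotton uses 107 of 107 (binding); dye uses 110 of 131 (slack = 21); loom time uses 69 of 77 (slack = 8).
Slack constraints have shadow price 0 (complementary slackness).
From A_Bᵀ y = c: 4·y_labor + 5·y_cotton = 23; 1·y_labor + 3·y_cotton = 11.
This yields shadow prices y_labor = 2, y_cotton = 3.
Δz = y_labor·Δb = 2 × (1) = 2, so new z* = 425 + 2 = 427.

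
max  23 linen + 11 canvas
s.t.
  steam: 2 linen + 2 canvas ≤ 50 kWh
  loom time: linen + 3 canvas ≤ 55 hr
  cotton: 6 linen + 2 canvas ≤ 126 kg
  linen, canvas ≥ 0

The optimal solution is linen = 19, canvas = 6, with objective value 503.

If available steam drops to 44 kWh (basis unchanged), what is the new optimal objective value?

488

Check each constraint at x*: steam 50/50 (tight); loom time 37/55 (slack 18); cotton 126/126 (tight).
By complementary slackness, y = 0 for the non-binding constraint.
From A_Bᵀ y = c: 2·y_steam + 6·y_cotton = 23; 2·y_steam + 2·y_cotton = 11.
→ y_steam = 2.5 and y_cotton = 3.
Δz = y_steam·Δb = 2.5 × (-6) = -15, so new z* = 503 − 15 = 488.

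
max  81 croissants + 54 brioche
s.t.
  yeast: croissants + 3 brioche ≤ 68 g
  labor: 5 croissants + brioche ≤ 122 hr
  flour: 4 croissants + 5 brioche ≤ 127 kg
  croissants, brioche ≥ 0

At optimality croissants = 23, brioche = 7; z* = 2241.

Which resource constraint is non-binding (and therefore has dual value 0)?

yeast: 44/68 (slack 24)
labor: 122/122 (binding)
flour: 127/127 (binding)
By complementary slackness, a constraint with positive slack has shadow price 0 → yeast.

yeast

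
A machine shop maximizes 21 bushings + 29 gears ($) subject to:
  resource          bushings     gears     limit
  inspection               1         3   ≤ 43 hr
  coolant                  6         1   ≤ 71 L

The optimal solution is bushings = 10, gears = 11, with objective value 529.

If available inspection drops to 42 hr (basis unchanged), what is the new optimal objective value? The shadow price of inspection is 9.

520

Δb = -1, so new z* = 529 + (9)·(-1) = 529 − 9 = 520.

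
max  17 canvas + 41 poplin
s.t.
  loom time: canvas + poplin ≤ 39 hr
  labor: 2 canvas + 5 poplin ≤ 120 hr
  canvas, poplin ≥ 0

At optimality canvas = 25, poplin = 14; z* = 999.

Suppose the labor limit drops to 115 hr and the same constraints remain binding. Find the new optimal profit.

959

At the optimum: loom time uses 39 of 39 (binding); labor uses 120 of 120 (binding).
Dual feasibility on the basic columns requires 1·y_loom time + 2·y_labor = 17, 1·y_loom time + 5·y_labor = 41.
Solving: y_loom time = 1, y_labor = 8.
Δz = y_labor·Δb = 8 × (-5) = -40, so new z* = 999 − 40 = 959.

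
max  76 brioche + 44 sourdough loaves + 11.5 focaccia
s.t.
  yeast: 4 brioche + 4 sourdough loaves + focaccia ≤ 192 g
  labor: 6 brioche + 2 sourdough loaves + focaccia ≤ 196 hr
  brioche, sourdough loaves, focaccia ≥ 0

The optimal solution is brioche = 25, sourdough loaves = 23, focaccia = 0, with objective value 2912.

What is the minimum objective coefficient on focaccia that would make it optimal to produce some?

15

At the optimum: yeast uses 192 of 192 (binding); labor uses 196 of 196 (binding).
From A_Bᵀ y = c: 4·y_yeast + 6·y_labor = 76; 4·y_yeast + 2·y_labor = 44.
Solving: y_yeast = 7, y_labor = 8.
focaccia enters the basis when its profit ≥ yᵀa₃ = 7·1 + 8·1 = 15.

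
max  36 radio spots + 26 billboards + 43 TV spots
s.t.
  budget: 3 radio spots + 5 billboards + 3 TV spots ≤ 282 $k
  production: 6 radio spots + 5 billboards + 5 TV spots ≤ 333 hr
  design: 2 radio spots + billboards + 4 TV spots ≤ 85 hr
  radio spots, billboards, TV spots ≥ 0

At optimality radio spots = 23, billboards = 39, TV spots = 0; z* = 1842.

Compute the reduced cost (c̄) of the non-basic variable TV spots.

Check each constraint at x*: budget 264/282 (slack 18); production 333/333 (tight); design 85/85 (tight).
By complementary slackness, y = 0 for the non-binding constraint.
The binding rows give the dual system: 6·y_production + 2·y_design = 36 and 5·y_production + 1·y_design = 26.
This yields shadow prices y_production = 4, y_design = 6.
Reduced cost of TV spots: c₃ − yᵀa₃ = 43 − (4·5 + 6·4) = 43 − 44 = -1.

-1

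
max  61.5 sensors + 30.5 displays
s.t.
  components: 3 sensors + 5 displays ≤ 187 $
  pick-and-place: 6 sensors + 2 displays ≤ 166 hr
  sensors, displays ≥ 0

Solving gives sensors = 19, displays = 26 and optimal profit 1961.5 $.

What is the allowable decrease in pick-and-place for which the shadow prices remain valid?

Binding constraints: components, pick-and-place. The basis is B = [[3,5],[6,2]] with det -24.
Per unit decrease in pick-and-place, x* moves by d = (-0.2083, 0.125).
The basis stays optimal until sensors reaches 0; allowable decrease = 91.2 hr.

91.2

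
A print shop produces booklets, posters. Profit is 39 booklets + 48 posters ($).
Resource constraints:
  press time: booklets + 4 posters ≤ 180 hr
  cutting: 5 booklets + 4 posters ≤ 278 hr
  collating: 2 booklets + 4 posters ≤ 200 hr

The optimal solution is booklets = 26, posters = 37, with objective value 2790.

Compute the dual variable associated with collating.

Check each constraint at x*: press time 174/180 (slack 6); cutting 278/278 (tight); collating 200/200 (tight).
Slack constraints have shadow price 0 (complementary slackness).
The binding rows give the dual system: 5·y_cutting + 2·y_collating = 39 and 4·y_cutting + 4·y_collating = 48.
This yields shadow prices y_cutting = 5, y_collating = 7.
Shadow price of collating = 7.

7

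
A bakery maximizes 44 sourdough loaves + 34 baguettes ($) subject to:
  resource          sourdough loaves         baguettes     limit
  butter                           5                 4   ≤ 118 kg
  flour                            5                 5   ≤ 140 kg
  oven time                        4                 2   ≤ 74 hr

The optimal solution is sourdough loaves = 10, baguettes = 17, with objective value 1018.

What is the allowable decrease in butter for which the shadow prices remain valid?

Binding constraints: butter, oven time. The basis is B = [[5,4],[4,2]] with det -6.
Per unit decrease in butter, x* moves by d = (0.3333, -0.6667).
The basis stays optimal until baguettes reaches 0; allowable decrease = 25.5 kg.

25.5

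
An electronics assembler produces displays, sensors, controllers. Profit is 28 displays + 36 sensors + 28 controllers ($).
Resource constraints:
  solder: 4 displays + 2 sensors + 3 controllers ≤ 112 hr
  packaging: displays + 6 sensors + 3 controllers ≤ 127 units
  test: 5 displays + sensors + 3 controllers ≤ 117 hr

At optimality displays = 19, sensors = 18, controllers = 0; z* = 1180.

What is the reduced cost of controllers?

Check each constraint at x*: solder 112/112 (tight); packaging 127/127 (tight); test 113/117 (slack 4).
Slack constraints have shadow price 0 (complementary slackness).
From A_Bᵀ y = c: 4·y_solder + 1·y_packaging = 28; 2·y_solder + 6·y_packaging = 36.
→ y_solder = 6 and y_packaging = 4.
Reduced cost of controllers: c₃ − yᵀa₃ = 28 − (6·3 + 4·3) = 28 − 30 = -2.

-2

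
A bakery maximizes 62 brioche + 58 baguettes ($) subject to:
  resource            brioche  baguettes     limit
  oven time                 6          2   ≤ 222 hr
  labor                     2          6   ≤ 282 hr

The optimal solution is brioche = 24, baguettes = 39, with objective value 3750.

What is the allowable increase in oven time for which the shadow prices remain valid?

Binding constraints: oven time, labor. The basis is B = [[6,2],[2,6]] with det 32.
Per unit increase in oven time, x* moves by d = (0.1875, -0.0625).
The basis stays optimal until baguettes reaches 0; allowable increase = 624 hr.

624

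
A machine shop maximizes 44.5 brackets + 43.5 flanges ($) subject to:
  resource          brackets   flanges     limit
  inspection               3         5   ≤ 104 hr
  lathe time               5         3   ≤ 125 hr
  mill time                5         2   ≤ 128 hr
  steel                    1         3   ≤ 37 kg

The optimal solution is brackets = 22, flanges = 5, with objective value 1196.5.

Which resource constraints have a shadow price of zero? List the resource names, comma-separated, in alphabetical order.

inspection, mill time

inspection: 91/104 (slack 13)
lathe time: 125/125 (binding)
mill time: 120/128 (slack 8)
steel: 37/37 (binding)
By complementary slackness, a constraint with positive slack has shadow price 0 → inspection, mill time.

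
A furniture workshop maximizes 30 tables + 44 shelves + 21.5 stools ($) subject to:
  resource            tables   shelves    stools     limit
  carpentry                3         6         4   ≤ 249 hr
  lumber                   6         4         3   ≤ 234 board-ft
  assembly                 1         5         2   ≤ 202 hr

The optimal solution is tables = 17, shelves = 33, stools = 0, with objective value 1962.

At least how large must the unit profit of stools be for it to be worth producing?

30

Check each constraint at x*: carpentry 249/249 (tight); lumber 234/234 (tight); assembly 182/202 (slack 20).
Since assembly is not tight, its dual is 0.
Dual feasibility on the basic columns requires 3·y_carpentry + 6·y_lumber = 30, 6·y_carpentry + 4·y_lumber = 44.
→ y_carpentry = 6 and y_lumber = 2.
stools enters the basis when its profit ≥ yᵀa₃ = 6·4 + 2·3 = 30.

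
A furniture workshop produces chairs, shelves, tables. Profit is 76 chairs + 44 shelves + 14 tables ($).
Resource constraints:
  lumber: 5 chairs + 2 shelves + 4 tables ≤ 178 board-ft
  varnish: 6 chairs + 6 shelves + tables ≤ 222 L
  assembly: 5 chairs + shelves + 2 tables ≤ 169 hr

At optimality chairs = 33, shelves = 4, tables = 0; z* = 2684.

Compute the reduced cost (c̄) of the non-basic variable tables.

Check each constraint at x*: lumber 173/178 (slack 5); varnish 222/222 (tight); assembly 169/169 (tight).
Since lumber is not tight, its dual is 0.
From A_Bᵀ y = c: 6·y_varnish + 5·y_assembly = 76; 6·y_varnish + 1·y_assembly = 44.
→ y_varnish = 6 and y_assembly = 8.
Reduced cost of tables: c₃ − yᵀa₃ = 14 − (6·1 + 8·2) = 14 − 22 = -8.

-8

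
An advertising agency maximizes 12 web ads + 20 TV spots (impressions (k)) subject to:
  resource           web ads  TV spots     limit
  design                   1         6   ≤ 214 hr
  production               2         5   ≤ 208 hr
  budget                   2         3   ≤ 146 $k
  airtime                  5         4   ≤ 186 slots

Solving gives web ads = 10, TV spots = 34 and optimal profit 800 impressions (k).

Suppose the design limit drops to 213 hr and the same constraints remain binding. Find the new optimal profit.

Check each constraint at x*: design 214/214 (tight); production 190/208 (slack 18); budget 122/146 (slack 24); airtime 186/186 (tight).
Slack constraints have shadow price 0 (complementary slackness).
From A_Bᵀ y = c: 1·y_design + 5·y_airtime = 12; 6·y_design + 4·y_airtime = 20.
This yields shadow prices y_design = 2, y_airtime = 2.
Δz = y_design·Δb = 2 × (-1) = -2, so new z* = 800 − 2 = 798.

798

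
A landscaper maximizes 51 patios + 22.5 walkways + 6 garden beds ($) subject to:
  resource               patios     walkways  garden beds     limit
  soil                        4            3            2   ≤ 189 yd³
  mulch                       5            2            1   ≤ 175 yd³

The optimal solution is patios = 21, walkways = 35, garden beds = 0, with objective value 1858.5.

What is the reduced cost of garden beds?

Check each constraint at x*: soil 189/189 (tight); mulch 175/175 (tight).
Dual feasibility on the basic columns requires 4·y_soil + 5·y_mulch = 51, 3·y_soil + 2·y_mulch = 22.5.
This yields shadow prices y_soil = 1.5, y_mulch = 9.
Reduced cost of garden beds: c₃ − yᵀa₃ = 6 − (1.5·2 + 9·1) = 6 − 12 = -6.

-6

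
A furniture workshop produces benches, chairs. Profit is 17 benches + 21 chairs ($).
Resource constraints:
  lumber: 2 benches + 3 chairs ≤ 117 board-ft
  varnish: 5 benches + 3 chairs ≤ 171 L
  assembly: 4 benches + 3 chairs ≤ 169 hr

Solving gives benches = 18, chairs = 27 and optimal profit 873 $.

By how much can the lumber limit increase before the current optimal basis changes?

48

Binding constraints: lumber, varnish. The basis is B = [[2,3],[5,3]] with det -9.
Per unit increase in lumber, x* moves by d = (-0.3333, 0.5556).
The basis stays optimal until assembly becomes binding; allowable increase = 48 board-ft.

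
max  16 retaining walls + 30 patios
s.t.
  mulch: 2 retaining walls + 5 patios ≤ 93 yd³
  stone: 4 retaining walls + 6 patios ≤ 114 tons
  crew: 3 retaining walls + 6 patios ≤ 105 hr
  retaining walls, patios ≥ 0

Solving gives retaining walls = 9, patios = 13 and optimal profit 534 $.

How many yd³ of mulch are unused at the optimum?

10

mulch used = 2·9 + 5·13 = 83; slack = 93 − 83 = 10.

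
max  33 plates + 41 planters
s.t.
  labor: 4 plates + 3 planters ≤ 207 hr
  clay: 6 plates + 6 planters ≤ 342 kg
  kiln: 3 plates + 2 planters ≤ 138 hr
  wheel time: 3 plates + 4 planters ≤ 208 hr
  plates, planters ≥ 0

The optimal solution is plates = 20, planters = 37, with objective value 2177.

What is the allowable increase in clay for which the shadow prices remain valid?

4

Binding constraints: clay, wheel time. The basis is B = [[6,6],[3,4]] with det 6.
Per unit increase in clay, x* moves by d = (0.6667, -0.5).
The basis stays optimal until kiln becomes binding; allowable increase = 4 kg.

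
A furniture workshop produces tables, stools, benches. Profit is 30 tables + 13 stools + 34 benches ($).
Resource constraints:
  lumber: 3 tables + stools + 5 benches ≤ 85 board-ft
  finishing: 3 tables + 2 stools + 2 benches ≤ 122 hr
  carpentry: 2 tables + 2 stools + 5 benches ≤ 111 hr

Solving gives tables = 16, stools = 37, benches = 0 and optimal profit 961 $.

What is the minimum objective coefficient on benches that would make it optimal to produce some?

Binding: lumber and finishing. Non-binding: carpentry (5 unused).
By complementary slackness, y = 0 for the non-binding constraint.
The binding rows give the dual system: 3·y_lumber + 3·y_finishing = 30 and 1·y_lumber + 2·y_finishing = 13.
→ y_lumber = 7 and y_finishing = 3.
benches enters the basis when its profit ≥ yᵀa₃ = 7·5 + 3·2 = 41.

41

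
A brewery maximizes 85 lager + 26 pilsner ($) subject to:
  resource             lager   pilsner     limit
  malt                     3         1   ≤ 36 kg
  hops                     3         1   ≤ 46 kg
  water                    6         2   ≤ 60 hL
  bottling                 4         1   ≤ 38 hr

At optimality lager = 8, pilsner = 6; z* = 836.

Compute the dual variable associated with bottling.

Binding: water and bottling. Non-binding: malt (6 unused), hops (16 unused).
By complementary slackness, y = 0 for the non-binding constraints.
The binding rows give the dual system: 6·y_water + 4·y_bottling = 85 and 2·y_water + 1·y_bottling = 26.
Solving: y_water = 9.5, y_bottling = 7.
Shadow price of bottling = 7.

7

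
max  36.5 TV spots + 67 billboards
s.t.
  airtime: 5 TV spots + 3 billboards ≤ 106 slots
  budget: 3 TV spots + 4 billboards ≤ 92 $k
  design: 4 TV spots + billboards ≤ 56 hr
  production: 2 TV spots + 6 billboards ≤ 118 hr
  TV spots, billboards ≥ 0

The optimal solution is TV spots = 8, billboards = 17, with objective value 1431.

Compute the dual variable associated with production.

5.5

Check each constraint at x*: airtime 91/106 (slack 15); budget 92/92 (tight); design 49/56 (slack 7); production 118/118 (tight).
Since airtime, design are not tight, their duals are 0.
The binding rows give the dual system: 3·y_budget + 2·y_production = 36.5 and 4·y_budget + 6·y_production = 67.
→ y_budget = 8.5 and y_production = 5.5.
Shadow price of production = 5.5.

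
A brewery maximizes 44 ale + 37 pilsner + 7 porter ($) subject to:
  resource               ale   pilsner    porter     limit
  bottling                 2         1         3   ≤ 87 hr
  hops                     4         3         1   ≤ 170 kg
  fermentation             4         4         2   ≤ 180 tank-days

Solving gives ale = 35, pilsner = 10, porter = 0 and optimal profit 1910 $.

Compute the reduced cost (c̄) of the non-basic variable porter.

Binding: hops and fermentation. Non-binding: bottling (7 unused).
Slack constraints have shadow price 0 (complementary slackness).
From A_Bᵀ y = c: 4·y_hops + 4·y_fermentation = 44; 3·y_hops + 4·y_fermentation = 37.
→ y_hops = 7 and y_fermentation = 4.
Reduced cost of porter: c₃ − yᵀa₃ = 7 − (7·1 + 4·2) = 7 − 15 = -8.

-8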